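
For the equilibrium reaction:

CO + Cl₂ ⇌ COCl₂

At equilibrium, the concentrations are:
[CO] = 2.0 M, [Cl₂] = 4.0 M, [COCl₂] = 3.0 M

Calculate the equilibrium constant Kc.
K_c = 0.3750

Kc = ([COCl₂]) / ([CO] × [Cl₂])
   = ((3.0)) / ((2.0)·(4.0))
   = 3 / 8 = 0.3750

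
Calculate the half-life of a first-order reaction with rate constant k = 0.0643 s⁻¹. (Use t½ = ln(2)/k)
10.78 s

t½ = ln(2)/k = 0.6931/0.0643 = 10.78 s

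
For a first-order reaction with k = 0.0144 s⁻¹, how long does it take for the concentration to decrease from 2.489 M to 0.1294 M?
205.33 s

From ln[A] = ln[A]₀ - k·t: t = ln([A]₀/[A])/k = ln(2.489/0.1294)/0.0144 = ln(19.2349)/0.0144 = 2.9567/0.0144 = 205.33 s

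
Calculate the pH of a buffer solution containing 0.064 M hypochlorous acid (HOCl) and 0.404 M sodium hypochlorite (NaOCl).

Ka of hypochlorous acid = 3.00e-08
pH = 8.32

pKa = -log(3.00e-08) = 7.52. pH = pKa + log([A⁻]/[HA]) = 7.52 + log(0.404/0.064)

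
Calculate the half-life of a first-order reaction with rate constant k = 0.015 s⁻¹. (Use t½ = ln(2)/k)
46.21 s

t½ = ln(2)/k = 0.6931/0.015 = 46.21 s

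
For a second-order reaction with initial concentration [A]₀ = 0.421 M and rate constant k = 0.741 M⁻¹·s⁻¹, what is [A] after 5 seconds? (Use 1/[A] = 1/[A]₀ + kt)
0.1645 M

1/[A] = 1/[A]₀ + k·t = 1/0.421 + (0.741)·(5) = 2.3753 + 3.7050 = 6.0803
[A] = 1/6.0803 = 0.1645 M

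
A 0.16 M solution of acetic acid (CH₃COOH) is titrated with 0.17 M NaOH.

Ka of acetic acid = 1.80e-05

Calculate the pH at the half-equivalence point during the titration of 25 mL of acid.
pH = pKa = 4.74

At the half-equivalence point, [HA] = [A⁻], so by Henderson–Hasselbalch pH = pKa + log(1) = pKa.
pKa = −log(1.80e-05) = 4.74.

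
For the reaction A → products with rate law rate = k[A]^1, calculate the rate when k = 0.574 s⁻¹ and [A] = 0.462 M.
0.2652 M/s

rate = k·[A]^1 = 0.574·(0.462)^1 = 0.574·0.462 = 0.2652 M/s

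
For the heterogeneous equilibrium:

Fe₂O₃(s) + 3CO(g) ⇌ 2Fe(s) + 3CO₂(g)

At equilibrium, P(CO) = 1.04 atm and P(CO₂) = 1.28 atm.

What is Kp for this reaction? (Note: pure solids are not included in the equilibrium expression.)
K_p = 1.864

Solids (Fe₂O₃, Fe) are excluded.
Kp = P(CO₂)³/P(CO)³ = (1.28)³/(1.04)³ = 2.097/1.125 = 1.864.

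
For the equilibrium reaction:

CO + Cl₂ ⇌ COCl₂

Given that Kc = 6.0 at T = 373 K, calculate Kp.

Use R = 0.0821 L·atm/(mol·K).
K_p = 0.1959

Δn = (moles gaseous products) − (moles gaseous reactants) = -1
T = 373 K; RT = 0.0821 × 373 = 30.6233
Kp = Kc·(RT)^Δn = 6.0 × (30.6233)^-1 = 6.0 × 0.0326549 = 0.1959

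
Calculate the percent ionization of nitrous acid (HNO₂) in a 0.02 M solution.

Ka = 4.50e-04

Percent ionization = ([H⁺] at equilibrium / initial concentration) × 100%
Percent ionization = 13.9%

Let x = [H⁺]. Ka = x²/(C - x) ⇒ x² + (4.50e-04)x - (4.50e-04)(0.02) = 0. x = 2.7834e-03. Percent = (2.7834e-03/0.02) × 100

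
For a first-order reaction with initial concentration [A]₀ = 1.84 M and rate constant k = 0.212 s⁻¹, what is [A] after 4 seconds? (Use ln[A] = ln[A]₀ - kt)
0.7880 M

ln[A] = ln[A]₀ - k·t = ln(1.84) - (0.212)·(4) = 0.6098 - 0.8480 = -0.2382
[A] = e^(-0.2382) = 0.7880 M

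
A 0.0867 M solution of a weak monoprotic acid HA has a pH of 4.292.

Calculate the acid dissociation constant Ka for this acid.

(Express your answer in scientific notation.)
K_a = 3.01e-08

[H⁺] = 10^(−pH) = 10^(−4.292) = 5.105e-05 M. For HA ⇌ H⁺ + A⁻, Ka = x²/(C − x) = (5.105e-05)²/(0.0867 − 5.105e-05) = 3.01e-08.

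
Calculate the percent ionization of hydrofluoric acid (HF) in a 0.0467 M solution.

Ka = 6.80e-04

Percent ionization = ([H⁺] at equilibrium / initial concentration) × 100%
Percent ionization = 11.4%

Let x = [H⁺]. Ka = x²/(C - x) ⇒ x² + (6.80e-04)x - (6.80e-04)(0.0467) = 0. x = 5.3055e-03. Percent = (5.3055e-03/0.0467) × 100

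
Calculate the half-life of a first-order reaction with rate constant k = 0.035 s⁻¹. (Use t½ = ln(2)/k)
19.80 s

t½ = ln(2)/k = 0.6931/0.035 = 19.80 s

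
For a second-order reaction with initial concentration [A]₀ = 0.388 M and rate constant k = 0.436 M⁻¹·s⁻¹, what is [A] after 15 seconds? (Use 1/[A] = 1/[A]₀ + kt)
0.1097 M

1/[A] = 1/[A]₀ + k·t = 1/0.388 + (0.436)·(15) = 2.5773 + 6.5400 = 9.1173
[A] = 1/9.1173 = 0.1097 M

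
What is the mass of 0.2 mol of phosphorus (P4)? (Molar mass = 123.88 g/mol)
Mass = 0.2 mol × 123.88 g/mol = 24.78 g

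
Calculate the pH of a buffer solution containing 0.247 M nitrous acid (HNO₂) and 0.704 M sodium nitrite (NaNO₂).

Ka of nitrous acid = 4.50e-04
pH = 3.80

pKa = -log(4.50e-04) = 3.35. pH = pKa + log([A⁻]/[HA]) = 3.35 + log(0.704/0.247)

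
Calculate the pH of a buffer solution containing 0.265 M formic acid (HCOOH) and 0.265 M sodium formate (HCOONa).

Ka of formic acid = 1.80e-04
pH = 3.74

pKa = -log(1.80e-04) = 3.74. pH = pKa + log([A⁻]/[HA]) = 3.74 + log(0.265/0.265)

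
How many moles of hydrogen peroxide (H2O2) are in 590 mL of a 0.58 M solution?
Moles = Molarity × Volume (L)
Moles = 0.58 M × 0.59 L = 0.3422 mol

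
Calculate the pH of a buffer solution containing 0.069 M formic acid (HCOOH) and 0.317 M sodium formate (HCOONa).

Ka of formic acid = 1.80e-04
pH = 4.41

pKa = -log(1.80e-04) = 3.74. pH = pKa + log([A⁻]/[HA]) = 3.74 + log(0.317/0.069)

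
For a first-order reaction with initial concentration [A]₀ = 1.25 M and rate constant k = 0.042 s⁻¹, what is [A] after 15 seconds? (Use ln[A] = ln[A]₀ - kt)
0.6657 M

ln[A] = ln[A]₀ - k·t = ln(1.25) - (0.042)·(15) = 0.2231 - 0.6300 = -0.4069
[A] = e^(-0.4069) = 0.6657 M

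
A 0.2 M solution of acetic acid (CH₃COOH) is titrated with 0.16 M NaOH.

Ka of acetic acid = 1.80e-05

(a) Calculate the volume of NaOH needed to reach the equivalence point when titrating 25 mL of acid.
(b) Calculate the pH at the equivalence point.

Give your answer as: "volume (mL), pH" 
V = 31.2 mL, pH = 8.85

(a) At equivalence: moles acid = moles base.
moles acid = 0.2 × 0.025 = 0.005 mol; V_NaOH = 0.005/0.16 = 0.03125 L = 31.2 mL.
(b) At equivalence, all acid → conjugate base A⁻ at [A⁻] = 0.005/0.05625 = 0.08889 M.
Kb = Kw/Ka = 1.0e-14/1.80e-05 = 5.556e-10; [OH⁻] = √(Kb·[A⁻]) = 7.027e-06; pOH = 5.15; pH = 14 − pOH = 8.85.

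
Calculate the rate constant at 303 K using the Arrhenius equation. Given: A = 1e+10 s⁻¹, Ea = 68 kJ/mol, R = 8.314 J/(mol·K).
1.89e-02 s⁻¹

k = A·exp(-Ea/(R·T)) = 1e+10·exp(-68000/(8.314·303)) = 1e+10·exp(-26.9933) = 1e+10·1.8921e-12 = 1.89e-02 s⁻¹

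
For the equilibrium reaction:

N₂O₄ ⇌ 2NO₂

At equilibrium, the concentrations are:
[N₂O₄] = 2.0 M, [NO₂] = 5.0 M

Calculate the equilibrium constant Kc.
K_c = 12.5000

Kc = ([NO₂]^2) / ([N₂O₄])
   = ((5.0)^2) / ((2.0))
   = 25 / 2 = 12.5000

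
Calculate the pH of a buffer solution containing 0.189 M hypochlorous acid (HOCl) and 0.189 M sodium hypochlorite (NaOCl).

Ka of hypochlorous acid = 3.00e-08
pH = 7.52

pKa = -log(3.00e-08) = 7.52. pH = pKa + log([A⁻]/[HA]) = 7.52 + log(0.189/0.189)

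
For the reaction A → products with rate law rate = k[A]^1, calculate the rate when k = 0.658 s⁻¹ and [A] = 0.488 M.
0.3211 M/s

rate = k·[A]^1 = 0.658·(0.488)^1 = 0.658·0.488 = 0.3211 M/s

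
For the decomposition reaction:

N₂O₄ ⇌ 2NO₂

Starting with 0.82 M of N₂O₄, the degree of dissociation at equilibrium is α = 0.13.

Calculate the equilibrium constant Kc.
K_c = 0.0637

x = α·[A]₀ = 0.13 × 0.82 = 0.1066 M dissociated.
At eq: [N₂O₄] = 0.82 − 0.1066 = 0.7134 M; [NO₂] = 2x = 0.2132 M.
Kc = [NO₂]²/[N₂O₄] = (0.2132)²/0.7134 = 0.06371.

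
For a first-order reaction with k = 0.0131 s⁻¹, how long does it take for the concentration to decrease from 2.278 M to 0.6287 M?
98.27 s

From ln[A] = ln[A]₀ - k·t: t = ln([A]₀/[A])/k = ln(2.278/0.6287)/0.0131 = ln(3.6233)/0.0131 = 1.2874/0.0131 = 98.27 s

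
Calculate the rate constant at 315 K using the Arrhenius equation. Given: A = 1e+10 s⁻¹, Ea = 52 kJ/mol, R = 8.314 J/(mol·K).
2.38e+01 s⁻¹

k = A·exp(-Ea/(R·T)) = 1e+10·exp(-52000/(8.314·315)) = 1e+10·exp(-19.8556) = 1e+10·2.3814e-09 = 2.38e+01 s⁻¹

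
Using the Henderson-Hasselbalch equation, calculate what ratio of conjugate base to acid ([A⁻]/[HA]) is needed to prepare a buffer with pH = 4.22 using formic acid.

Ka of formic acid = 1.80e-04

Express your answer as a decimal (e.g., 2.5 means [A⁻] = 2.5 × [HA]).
[A⁻]/[HA] = 2.987

pKa = −log(1.80e-04) = 3.7447. pH = pKa + log([A⁻]/[HA]). 4.22 = 3.7447 + log(ratio). log(ratio) = 4.22 − 3.7447 = 0.4753. ratio = 10^(0.4753) = 2.987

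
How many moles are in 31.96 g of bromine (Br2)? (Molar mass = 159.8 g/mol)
Moles = 31.96 g ÷ 159.8 g/mol = 0.2 mol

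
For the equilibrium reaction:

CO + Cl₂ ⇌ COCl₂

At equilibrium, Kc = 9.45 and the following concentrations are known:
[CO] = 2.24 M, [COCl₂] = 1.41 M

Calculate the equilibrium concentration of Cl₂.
[Cl₂] = 0.0666 M

Kc = ([COCl₂]) / ([CO] × [Cl₂]) = 9.45
[Cl₂]^1 = (product terms)/(Kc · other reactant terms) = 1.41 / (9.45 · 2.24) = 0.06661
[Cl₂] = 0.0666 M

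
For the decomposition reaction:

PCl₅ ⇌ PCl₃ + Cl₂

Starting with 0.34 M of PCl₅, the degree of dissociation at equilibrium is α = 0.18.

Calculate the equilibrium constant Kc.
K_c = 0.0134

x = α·[A]₀ = 0.18 × 0.34 = 0.0612 M dissociated.
At eq: [PCl₅] = 0.34 − 0.0612 = 0.2788 M; [PCl₃] = [Cl₂] = x = 0.0612 M.
Kc = [PCl₃][Cl₂]/[PCl₅] = (0.0612)²/0.2788 = 0.01343.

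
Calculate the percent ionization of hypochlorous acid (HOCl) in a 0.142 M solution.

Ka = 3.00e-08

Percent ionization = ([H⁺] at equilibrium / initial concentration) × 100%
Percent ionization = 0.046%

Let x = [H⁺]. Ka = x²/(C - x) ⇒ x² + (3.00e-08)x - (3.00e-08)(0.142) = 0. x = 6.5254e-05. Percent = (6.5254e-05/0.142) × 100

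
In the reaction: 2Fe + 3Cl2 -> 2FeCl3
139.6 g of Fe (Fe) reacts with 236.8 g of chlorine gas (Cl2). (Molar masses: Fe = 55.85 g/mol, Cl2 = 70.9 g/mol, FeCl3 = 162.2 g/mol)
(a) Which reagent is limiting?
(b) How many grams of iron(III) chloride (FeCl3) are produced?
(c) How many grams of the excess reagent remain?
(a) Cl2, (b) 361.2 g, (c) 15.24 g

Moles of Fe = 139.6 g ÷ 55.85 g/mol = 2.49955 mol
Moles of Cl2 = 236.8 g ÷ 70.9 g/mol = 3.33992 mol
Moles ÷ coefficient: Fe: 2.49955/2 = 1.25, Cl2: 3.33992/3 = 1.113
(a) Cl2 has the smaller value, so Cl2 is the limiting reagent.
(b) Moles of FeCl3 = 3.33992 mol Cl2 × (2/3) = 2.22661 mol; mass = 2.22661 mol × 162.2 g/mol = 361.2 g
(c) Fe consumed = 3.33992 × (2/3) = 2.22661 mol; remaining = 2.49955 − 2.22661 = 0.272942 mol; mass = 0.272942 mol × 55.85 g/mol = 15.24 g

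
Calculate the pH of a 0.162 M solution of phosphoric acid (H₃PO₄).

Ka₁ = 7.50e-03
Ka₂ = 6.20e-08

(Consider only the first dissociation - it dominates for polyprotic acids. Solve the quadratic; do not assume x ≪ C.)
pH = 1.50

x² + Ka₁·x − Ka₁·C = 0 with Ka₁ = 7.50e-03, C = 0.162.
x = (−Ka₁ + √(Ka₁² + 4·Ka₁·C))/2 = 3.1308e-02 M, so pH = 1.50.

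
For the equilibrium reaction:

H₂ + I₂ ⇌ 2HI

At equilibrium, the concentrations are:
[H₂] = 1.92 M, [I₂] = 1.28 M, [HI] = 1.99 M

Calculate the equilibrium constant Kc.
K_c = 1.6114

Kc = ([HI]^2) / ([H₂] × [I₂])
   = ((1.99)^2) / ((1.92)·(1.28))
   = 3.9601 / 2.4576 = 1.6114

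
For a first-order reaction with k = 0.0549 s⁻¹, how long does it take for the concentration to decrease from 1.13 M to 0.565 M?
12.63 s

From ln[A] = ln[A]₀ - k·t: t = ln([A]₀/[A])/k = ln(1.13/0.565)/0.0549 = ln(2.0000)/0.0549 = 0.6931/0.0549 = 12.63 s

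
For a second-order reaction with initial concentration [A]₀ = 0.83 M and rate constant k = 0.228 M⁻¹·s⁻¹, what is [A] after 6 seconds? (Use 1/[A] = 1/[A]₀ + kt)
0.3887 M

1/[A] = 1/[A]₀ + k·t = 1/0.83 + (0.228)·(6) = 1.2048 + 1.3680 = 2.5728
[A] = 1/2.5728 = 0.3887 M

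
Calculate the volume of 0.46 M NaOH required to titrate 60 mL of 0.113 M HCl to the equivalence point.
V_{base} = 14.7 mL

At equivalence: moles acid = moles base.
moles HCl = 0.113 M × 0.06 L = 0.00678 mol
V_NaOH = 0.00678 mol ÷ 0.46 M = 0.01474 L = 14.7 mL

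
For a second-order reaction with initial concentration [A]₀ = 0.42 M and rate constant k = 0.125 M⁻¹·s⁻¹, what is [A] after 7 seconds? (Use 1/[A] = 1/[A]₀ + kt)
0.3071 M

1/[A] = 1/[A]₀ + k·t = 1/0.42 + (0.125)·(7) = 2.3810 + 0.8750 = 3.2560
[A] = 1/3.2560 = 0.3071 M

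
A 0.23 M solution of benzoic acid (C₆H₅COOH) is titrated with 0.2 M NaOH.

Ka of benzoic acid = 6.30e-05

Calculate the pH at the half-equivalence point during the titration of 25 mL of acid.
pH = pKa = 4.20

At the half-equivalence point, [HA] = [A⁻], so by Henderson–Hasselbalch pH = pKa + log(1) = pKa.
pKa = −log(6.30e-05) = 4.20.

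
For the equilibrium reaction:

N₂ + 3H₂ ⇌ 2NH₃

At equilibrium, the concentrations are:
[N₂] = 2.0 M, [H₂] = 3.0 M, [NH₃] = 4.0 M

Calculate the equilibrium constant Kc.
K_c = 0.2963

Kc = ([NH₃]^2) / ([N₂] × [H₂]^3)
   = ((4.0)^2) / ((2.0)·(3.0)^3)
   = 16 / 54 = 0.2963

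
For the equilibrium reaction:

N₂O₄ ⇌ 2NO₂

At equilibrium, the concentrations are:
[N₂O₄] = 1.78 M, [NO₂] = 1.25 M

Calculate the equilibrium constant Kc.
K_c = 0.8778

Kc = ([NO₂]^2) / ([N₂O₄])
   = ((1.25)^2) / ((1.78))
   = 1.5625 / 1.78 = 0.8778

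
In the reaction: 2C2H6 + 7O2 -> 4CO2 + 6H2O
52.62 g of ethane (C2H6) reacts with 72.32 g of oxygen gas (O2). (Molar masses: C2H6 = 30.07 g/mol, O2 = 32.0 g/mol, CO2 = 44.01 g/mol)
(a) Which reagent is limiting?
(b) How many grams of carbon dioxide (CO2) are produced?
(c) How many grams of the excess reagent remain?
(a) O2, (b) 56.84 g, (c) 33.2 g

Moles of C2H6 = 52.62 g ÷ 30.07 g/mol = 1.74992 mol
Moles of O2 = 72.32 g ÷ 32.0 g/mol = 2.26 mol
Moles ÷ coefficient: C2H6: 1.74992/2 = 0.875, O2: 2.26/7 = 0.3229
(a) O2 has the smaller value, so O2 is the limiting reagent.
(b) Moles of CO2 = 2.26 mol O2 × (4/7) = 1.29143 mol; mass = 1.29143 mol × 44.01 g/mol = 56.84 g
(c) C2H6 consumed = 2.26 × (2/7) = 0.645714 mol; remaining = 1.74992 − 0.645714 = 1.1042 mol; mass = 1.1042 mol × 30.07 g/mol = 33.2 g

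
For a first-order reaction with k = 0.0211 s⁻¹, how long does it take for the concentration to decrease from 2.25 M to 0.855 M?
45.86 s

From ln[A] = ln[A]₀ - k·t: t = ln([A]₀/[A])/k = ln(2.25/0.855)/0.0211 = ln(2.6316)/0.0211 = 0.9676/0.0211 = 45.86 s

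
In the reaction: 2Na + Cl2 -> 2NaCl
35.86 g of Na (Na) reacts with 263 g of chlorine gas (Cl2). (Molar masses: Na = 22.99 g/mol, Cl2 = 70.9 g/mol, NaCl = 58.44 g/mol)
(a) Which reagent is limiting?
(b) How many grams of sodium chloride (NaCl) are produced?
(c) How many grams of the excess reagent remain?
(a) Na, (b) 91.16 g, (c) 207.7 g

Moles of Na = 35.86 g ÷ 22.99 g/mol = 1.55981 mol
Moles of Cl2 = 263 g ÷ 70.9 g/mol = 3.70945 mol
Moles ÷ coefficient: Na: 1.55981/2 = 0.7799, Cl2: 3.70945/1 = 3.709
(a) Na has the smaller value, so Na is the limiting reagent.
(b) Moles of NaCl = 1.55981 mol Na × (2/2) = 1.55981 mol; mass = 1.55981 mol × 58.44 g/mol = 91.16 g
(c) Cl2 consumed = 1.55981 × (1/2) = 0.779904 mol; remaining = 3.70945 − 0.779904 = 2.92955 mol; mass = 2.92955 mol × 70.9 g/mol = 207.7 g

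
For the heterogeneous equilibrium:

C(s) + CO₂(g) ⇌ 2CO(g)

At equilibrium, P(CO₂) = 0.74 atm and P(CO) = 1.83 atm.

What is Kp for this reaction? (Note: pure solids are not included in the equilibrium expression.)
K_p = 4.526

Solid C is excluded.
Kp = P(CO)²/P(CO₂) = (1.83)²/0.74 = 3.349/0.74 = 4.526.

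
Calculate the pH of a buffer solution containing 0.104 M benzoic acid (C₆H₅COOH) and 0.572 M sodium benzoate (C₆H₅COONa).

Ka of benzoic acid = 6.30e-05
pH = 4.94

pKa = -log(6.30e-05) = 4.20. pH = pKa + log([A⁻]/[HA]) = 4.20 + log(0.572/0.104)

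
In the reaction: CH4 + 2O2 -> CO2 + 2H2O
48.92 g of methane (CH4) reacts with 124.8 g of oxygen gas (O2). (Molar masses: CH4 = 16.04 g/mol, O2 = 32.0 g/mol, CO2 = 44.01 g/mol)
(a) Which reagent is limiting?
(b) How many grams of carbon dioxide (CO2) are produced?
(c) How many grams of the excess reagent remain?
(a) O2, (b) 85.82 g, (c) 17.64 g

Moles of CH4 = 48.92 g ÷ 16.04 g/mol = 3.04988 mol
Moles of O2 = 124.8 g ÷ 32.0 g/mol = 3.9 mol
Moles ÷ coefficient: CH4: 3.04988/1 = 3.05, O2: 3.9/2 = 1.95
(a) O2 has the smaller value, so O2 is the limiting reagent.
(b) Moles of CO2 = 3.9 mol O2 × (1/2) = 1.95 mol; mass = 1.95 mol × 44.01 g/mol = 85.82 g
(c) CH4 consumed = 3.9 × (1/2) = 1.95 mol; remaining = 3.04988 − 1.95 = 1.09988 mol; mass = 1.09988 mol × 16.04 g/mol = 17.64 g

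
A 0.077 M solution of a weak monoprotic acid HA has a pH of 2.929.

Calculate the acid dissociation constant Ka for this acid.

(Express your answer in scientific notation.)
K_a = 1.83e-05

[H⁺] = 10^(−pH) = 10^(−2.929) = 1.178e-03 M. For HA ⇌ H⁺ + A⁻, Ka = x²/(C − x) = (1.178e-03)²/(0.077 − 1.178e-03) = 1.83e-05.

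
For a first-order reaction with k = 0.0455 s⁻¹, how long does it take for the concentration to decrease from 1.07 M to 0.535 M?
15.23 s

From ln[A] = ln[A]₀ - k·t: t = ln([A]₀/[A])/k = ln(1.07/0.535)/0.0455 = ln(2.0000)/0.0455 = 0.6931/0.0455 = 15.23 s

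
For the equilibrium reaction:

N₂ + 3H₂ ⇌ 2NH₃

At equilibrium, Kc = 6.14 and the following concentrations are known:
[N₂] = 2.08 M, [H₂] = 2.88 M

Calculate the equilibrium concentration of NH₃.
[NH₃] = 17.4664 M

Kc = ([NH₃]^2) / ([N₂] × [H₂]^3) = 6.14
[NH₃]^2 = Kc · (reactant terms)/(other product terms) = 6.14 · 49.687 / 1 = 305.08
[NH₃] = (305.08)^(1/2) = 17.4664 M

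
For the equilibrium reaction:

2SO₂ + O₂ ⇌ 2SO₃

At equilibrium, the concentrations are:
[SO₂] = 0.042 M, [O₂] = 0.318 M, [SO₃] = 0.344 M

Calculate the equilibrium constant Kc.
K_c = 2.11e+02

Kc = ([SO₃]^2) / ([SO₂]^2 × [O₂])
   = ((0.344)^2) / ((0.042)^2·(0.318))
   = 0.11834 / 0.00056095 = 2.11e+02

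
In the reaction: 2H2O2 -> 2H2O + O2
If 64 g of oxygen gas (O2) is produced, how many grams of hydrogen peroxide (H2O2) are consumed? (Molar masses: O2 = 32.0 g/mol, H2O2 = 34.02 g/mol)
Moles of O2 = 64 g ÷ 32.0 g/mol = 2 mol
Mole ratio: 2 mol H2O2 / 1 mol O2
Moles of H2O2 = 2 × (2/1) = 4 mol
Mass of H2O2 = 4 mol × 34.02 g/mol = 136.1 g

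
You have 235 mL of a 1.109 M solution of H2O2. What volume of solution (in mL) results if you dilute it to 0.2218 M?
Using M₁V₁ = M₂V₂:
1.109 × 235 = 0.2218 × V₂
V₂ = (1.109 × 235) / 0.2218 = 1175 mL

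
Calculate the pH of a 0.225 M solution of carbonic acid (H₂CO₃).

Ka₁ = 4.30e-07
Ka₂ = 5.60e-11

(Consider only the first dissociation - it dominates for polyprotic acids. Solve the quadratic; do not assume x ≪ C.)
pH = 3.51

x² + Ka₁·x − Ka₁·C = 0 with Ka₁ = 4.30e-07, C = 0.225.
x = (−Ka₁ + √(Ka₁² + 4·Ka₁·C))/2 = 3.1083e-04 M, so pH = 3.51.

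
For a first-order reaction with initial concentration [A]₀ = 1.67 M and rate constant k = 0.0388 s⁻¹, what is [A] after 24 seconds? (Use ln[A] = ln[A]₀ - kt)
0.6581 M

ln[A] = ln[A]₀ - k·t = ln(1.67) - (0.0388)·(24) = 0.5128 - 0.9312 = -0.4184
[A] = e^(-0.4184) = 0.6581 M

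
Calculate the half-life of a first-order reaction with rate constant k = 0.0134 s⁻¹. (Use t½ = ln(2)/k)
51.73 s

t½ = ln(2)/k = 0.6931/0.0134 = 51.73 s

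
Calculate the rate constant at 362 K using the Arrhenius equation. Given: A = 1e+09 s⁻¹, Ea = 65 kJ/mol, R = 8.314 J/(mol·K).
4.17e-01 s⁻¹

k = A·exp(-Ea/(R·T)) = 1e+09·exp(-65000/(8.314·362)) = 1e+09·exp(-21.5971) = 1e+09·4.1736e-10 = 4.17e-01 s⁻¹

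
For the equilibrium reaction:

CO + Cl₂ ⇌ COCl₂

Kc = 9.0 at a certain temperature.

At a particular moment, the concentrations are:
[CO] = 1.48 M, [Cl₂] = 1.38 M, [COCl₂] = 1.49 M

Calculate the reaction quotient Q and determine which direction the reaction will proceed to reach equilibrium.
Q = 0.730, Q < K, reaction proceeds forward (toward products)

Q = ([COCl₂]) / ([CO] × [Cl₂])
  = ((1.49)) / ((1.48)·(1.38)) = 1.49/2.0424 = 0.7295
Since Q = 0.7295 < Kc = 9.0, the reaction proceeds forward (toward products) to reach equilibrium.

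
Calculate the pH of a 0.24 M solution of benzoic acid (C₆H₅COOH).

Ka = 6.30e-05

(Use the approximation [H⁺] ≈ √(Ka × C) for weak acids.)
pH = 2.41

[H⁺] = √(Ka × C) = √(6.30e-05 × 0.24) = 3.8884e-03. pH = -log(3.8884e-03)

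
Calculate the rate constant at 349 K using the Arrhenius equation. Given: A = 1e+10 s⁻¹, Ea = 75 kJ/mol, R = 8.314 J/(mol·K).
5.95e-02 s⁻¹

k = A·exp(-Ea/(R·T)) = 1e+10·exp(-75000/(8.314·349)) = 1e+10·exp(-25.8479) = 1e+10·5.9482e-12 = 5.95e-02 s⁻¹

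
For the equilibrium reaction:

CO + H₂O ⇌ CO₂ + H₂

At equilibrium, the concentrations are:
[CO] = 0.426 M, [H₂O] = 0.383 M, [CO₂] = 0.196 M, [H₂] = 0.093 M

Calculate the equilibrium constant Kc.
K_c = 0.1117

Kc = ([CO₂] × [H₂]) / ([CO] × [H₂O])
   = ((0.196)·(0.093)) / ((0.426)·(0.383))
   = 0.018228 / 0.16316 = 0.1117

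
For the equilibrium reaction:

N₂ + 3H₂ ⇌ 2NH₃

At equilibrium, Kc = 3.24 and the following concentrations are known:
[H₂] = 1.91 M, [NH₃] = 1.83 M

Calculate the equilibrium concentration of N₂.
[N₂] = 0.1483 M

Kc = ([NH₃]^2) / ([N₂] × [H₂]^3) = 3.24
[N₂]^1 = (product terms)/(Kc · other reactant terms) = 3.3489 / (3.24 · 6.9679) = 0.14834
[N₂] = 0.1483 M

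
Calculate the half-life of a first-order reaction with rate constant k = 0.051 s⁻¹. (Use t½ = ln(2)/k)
13.59 s

t½ = ln(2)/k = 0.6931/0.051 = 13.59 s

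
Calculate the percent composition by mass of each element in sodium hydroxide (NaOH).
Na: 57.48%, O: 40.00%, H: 2.52%

Molar mass of NaOH = 40.0 g/mol
% Na = (1 × 22.99) / 40.0 × 100% = 22.99 / 40.0 × 100% = 57.48%
% O = (1 × 16.0) / 40.0 × 100% = 16 / 40.0 × 100% = 40.00%
% H = (1 × 1.008) / 40.0 × 100% = 1.008 / 40.0 × 100% = 2.52%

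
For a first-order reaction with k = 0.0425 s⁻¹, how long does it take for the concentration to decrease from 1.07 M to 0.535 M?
16.31 s

From ln[A] = ln[A]₀ - k·t: t = ln([A]₀/[A])/k = ln(1.07/0.535)/0.0425 = ln(2.0000)/0.0425 = 0.6931/0.0425 = 16.31 s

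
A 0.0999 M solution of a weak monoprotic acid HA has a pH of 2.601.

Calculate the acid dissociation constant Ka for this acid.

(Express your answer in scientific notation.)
K_a = 6.45e-05

[H⁺] = 10^(−pH) = 10^(−2.601) = 2.506e-03 M. For HA ⇌ H⁺ + A⁻, Ka = x²/(C − x) = (2.506e-03)²/(0.0999 − 2.506e-03) = 6.45e-05.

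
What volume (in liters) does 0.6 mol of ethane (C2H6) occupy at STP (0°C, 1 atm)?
At STP, 1 mol of gas occupies 22.4 L
Volume = 0.6 mol × 22.4 L/mol = 13.44 L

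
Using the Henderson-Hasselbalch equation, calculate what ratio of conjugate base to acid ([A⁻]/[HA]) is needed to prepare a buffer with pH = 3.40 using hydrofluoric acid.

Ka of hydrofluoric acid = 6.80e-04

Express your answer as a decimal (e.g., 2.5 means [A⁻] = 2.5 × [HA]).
[A⁻]/[HA] = 1.708

pKa = −log(6.80e-04) = 3.1675. pH = pKa + log([A⁻]/[HA]). 3.40 = 3.1675 + log(ratio). log(ratio) = 3.40 − 3.1675 = 0.2325. ratio = 10^(0.2325) = 1.708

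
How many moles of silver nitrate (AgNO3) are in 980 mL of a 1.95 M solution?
Moles = Molarity × Volume (L)
Moles = 1.95 M × 0.98 L = 1.911 mol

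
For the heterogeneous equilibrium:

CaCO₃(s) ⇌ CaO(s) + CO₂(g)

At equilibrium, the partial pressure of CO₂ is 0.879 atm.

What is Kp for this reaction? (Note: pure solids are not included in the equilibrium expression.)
K_p = 0.879

Solids (CaCO₃, CaO) have activity 1 and are excluded.
Kp = P(CO₂) = 0.879.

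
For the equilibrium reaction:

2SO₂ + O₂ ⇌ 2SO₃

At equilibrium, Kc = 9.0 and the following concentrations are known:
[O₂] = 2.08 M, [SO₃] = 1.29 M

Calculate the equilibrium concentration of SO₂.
[SO₂] = 0.2982 M

Kc = ([SO₃]^2) / ([SO₂]^2 × [O₂]) = 9.0
[SO₂]^2 = (product terms)/(Kc · other reactant terms) = 1.6641 / (9.0 · 2.08) = 0.088894
[SO₂] = (0.088894)^(1/2) = 0.2982 M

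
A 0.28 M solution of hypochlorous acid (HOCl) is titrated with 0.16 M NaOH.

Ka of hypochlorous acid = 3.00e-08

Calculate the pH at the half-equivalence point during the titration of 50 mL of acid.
pH = pKa = 7.52

At the half-equivalence point, [HA] = [A⁻], so by Henderson–Hasselbalch pH = pKa + log(1) = pKa.
pKa = −log(3.00e-08) = 7.52.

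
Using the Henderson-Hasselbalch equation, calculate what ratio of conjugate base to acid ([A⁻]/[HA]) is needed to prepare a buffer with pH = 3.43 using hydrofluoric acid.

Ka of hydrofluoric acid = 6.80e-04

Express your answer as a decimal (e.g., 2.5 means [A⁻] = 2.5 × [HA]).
[A⁻]/[HA] = 1.830

pKa = −log(6.80e-04) = 3.1675. pH = pKa + log([A⁻]/[HA]). 3.43 = 3.1675 + log(ratio). log(ratio) = 3.43 − 3.1675 = 0.2625. ratio = 10^(0.2625) = 1.830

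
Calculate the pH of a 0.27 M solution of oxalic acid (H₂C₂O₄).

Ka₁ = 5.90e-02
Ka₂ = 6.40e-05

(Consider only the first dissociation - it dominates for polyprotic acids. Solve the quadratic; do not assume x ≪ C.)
pH = 1.00

x² + Ka₁·x − Ka₁·C = 0 with Ka₁ = 5.90e-02, C = 0.27.
x = (−Ka₁ + √(Ka₁² + 4·Ka₁·C))/2 = 1.0012e-01 M, so pH = 1.00.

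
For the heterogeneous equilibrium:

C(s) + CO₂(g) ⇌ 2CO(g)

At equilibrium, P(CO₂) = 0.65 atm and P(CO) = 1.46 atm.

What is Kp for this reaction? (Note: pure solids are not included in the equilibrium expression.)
K_p = 3.279

Solid C is excluded.
Kp = P(CO)²/P(CO₂) = (1.46)²/0.65 = 2.132/0.65 = 3.279.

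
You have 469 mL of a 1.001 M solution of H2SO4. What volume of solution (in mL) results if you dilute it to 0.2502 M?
Using M₁V₁ = M₂V₂:
1.001 × 469 = 0.2502 × V₂
V₂ = (1.001 × 469) / 0.2502 = 1876 mL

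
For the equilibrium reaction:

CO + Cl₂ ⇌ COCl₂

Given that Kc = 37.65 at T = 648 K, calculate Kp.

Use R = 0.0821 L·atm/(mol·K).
K_p = 0.7077

Δn = (moles gaseous products) − (moles gaseous reactants) = -1
T = 648 K; RT = 0.0821 × 648 = 53.2008
Kp = Kc·(RT)^Δn = 37.65 × (53.2008)^-1 = 37.65 × 0.0187967 = 0.7077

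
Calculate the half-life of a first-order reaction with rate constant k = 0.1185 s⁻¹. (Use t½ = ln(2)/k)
5.85 s

t½ = ln(2)/k = 0.6931/0.1185 = 5.85 s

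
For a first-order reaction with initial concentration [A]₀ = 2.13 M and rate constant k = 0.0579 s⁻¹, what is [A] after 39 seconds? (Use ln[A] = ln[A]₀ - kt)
0.2227 M

ln[A] = ln[A]₀ - k·t = ln(2.13) - (0.0579)·(39) = 0.7561 - 2.2581 = -1.5020
[A] = e^(-1.5020) = 0.2227 M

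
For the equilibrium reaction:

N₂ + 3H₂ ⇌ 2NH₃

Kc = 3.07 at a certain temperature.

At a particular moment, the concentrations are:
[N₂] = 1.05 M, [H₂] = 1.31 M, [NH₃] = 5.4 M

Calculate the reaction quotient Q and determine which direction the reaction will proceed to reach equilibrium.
Q = 12.353, Q > K, reaction proceeds reverse (toward reactants)

Q = ([NH₃]^2) / ([N₂] × [H₂]^3)
  = ((5.4)^2) / ((1.05)·(1.31)^3) = 29.16/2.3605 = 12.35
Since Q = 12.35 > Kc = 3.07, the reaction proceeds reverse (toward reactants) to reach equilibrium.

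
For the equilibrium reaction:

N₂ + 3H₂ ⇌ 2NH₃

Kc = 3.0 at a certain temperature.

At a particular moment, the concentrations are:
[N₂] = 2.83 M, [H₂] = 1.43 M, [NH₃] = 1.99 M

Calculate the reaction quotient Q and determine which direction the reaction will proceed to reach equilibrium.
Q = 0.479, Q < K, reaction proceeds forward (toward products)

Q = ([NH₃]^2) / ([N₂] × [H₂]^3)
  = ((1.99)^2) / ((2.83)·(1.43)^3) = 3.9601/8.2755 = 0.4785
Since Q = 0.4785 < Kc = 3.0, the reaction proceeds forward (toward products) to reach equilibrium.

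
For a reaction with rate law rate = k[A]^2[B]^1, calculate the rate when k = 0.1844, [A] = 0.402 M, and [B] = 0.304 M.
0.009059 M/s

rate = k·[A]^2·[B]^1 = 0.1844·(0.402)^2·(0.304)^1 = 0.1844·0.161604·0.304 = 0.009059 M/s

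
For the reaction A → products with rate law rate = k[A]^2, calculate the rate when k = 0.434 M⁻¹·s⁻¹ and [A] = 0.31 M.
0.04171 M/s

rate = k·[A]^2 = 0.434·(0.31)^2 = 0.434·0.0961 = 0.04171 M/s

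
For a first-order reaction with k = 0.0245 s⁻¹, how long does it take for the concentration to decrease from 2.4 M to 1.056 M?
33.51 s

From ln[A] = ln[A]₀ - k·t: t = ln([A]₀/[A])/k = ln(2.4/1.056)/0.0245 = ln(2.2727)/0.0245 = 0.8210/0.0245 = 33.51 s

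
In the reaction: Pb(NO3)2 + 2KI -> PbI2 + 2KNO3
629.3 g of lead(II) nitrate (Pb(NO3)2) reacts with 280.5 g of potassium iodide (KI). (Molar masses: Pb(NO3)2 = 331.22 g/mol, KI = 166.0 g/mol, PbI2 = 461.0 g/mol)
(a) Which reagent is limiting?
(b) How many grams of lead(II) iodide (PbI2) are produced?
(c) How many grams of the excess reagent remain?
(a) KI, (b) 389.5 g, (c) 349.5 g

Moles of Pb(NO3)2 = 629.3 g ÷ 331.22 g/mol = 1.89995 mol
Moles of KI = 280.5 g ÷ 166.0 g/mol = 1.68976 mol
Moles ÷ coefficient: Pb(NO3)2: 1.89995/1 = 1.9, KI: 1.68976/2 = 0.8449
(a) KI has the smaller value, so KI is the limiting reagent.
(b) Moles of PbI2 = 1.68976 mol KI × (1/2) = 0.84488 mol; mass = 0.84488 mol × 461.0 g/mol = 389.5 g
(c) Pb(NO3)2 consumed = 1.68976 × (1/2) = 0.84488 mol; remaining = 1.89995 − 0.84488 = 1.05507 mol; mass = 1.05507 mol × 331.22 g/mol = 349.5 g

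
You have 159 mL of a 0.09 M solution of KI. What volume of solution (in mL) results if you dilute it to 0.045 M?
Using M₁V₁ = M₂V₂:
0.09 × 159 = 0.045 × V₂
V₂ = (0.09 × 159) / 0.045 = 318 mL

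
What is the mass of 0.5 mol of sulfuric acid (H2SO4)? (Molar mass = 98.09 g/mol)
Mass = 0.5 mol × 98.09 g/mol = 49.05 g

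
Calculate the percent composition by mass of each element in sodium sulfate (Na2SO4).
Na: 32.37%, S: 22.58%, O: 45.05%

Molar mass of Na2SO4 = 142.05 g/mol
% Na = (2 × 22.99) / 142.05 × 100% = 45.98 / 142.05 × 100% = 32.37%
% S = (1 × 32.07) / 142.05 × 100% = 32.07 / 142.05 × 100% = 22.58%
% O = (4 × 16.0) / 142.05 × 100% = 64 / 142.05 × 100% = 45.05%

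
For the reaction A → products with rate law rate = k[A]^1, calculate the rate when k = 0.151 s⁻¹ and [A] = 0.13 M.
0.01963 M/s

rate = k·[A]^1 = 0.151·(0.13)^1 = 0.151·0.13 = 0.01963 M/s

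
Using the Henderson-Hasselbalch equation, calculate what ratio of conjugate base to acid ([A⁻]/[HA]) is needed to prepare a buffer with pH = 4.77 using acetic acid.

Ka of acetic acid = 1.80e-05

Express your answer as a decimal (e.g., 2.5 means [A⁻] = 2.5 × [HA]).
[A⁻]/[HA] = 1.060

pKa = −log(1.80e-05) = 4.7447. pH = pKa + log([A⁻]/[HA]). 4.77 = 4.7447 + log(ratio). log(ratio) = 4.77 − 4.7447 = 0.0253. ratio = 10^(0.0253) = 1.060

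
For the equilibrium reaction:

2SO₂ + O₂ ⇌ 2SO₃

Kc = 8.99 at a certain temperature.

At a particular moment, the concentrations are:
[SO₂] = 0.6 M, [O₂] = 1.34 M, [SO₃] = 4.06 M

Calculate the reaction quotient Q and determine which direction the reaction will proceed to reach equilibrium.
Q = 34.170, Q > K, reaction proceeds reverse (toward reactants)

Q = ([SO₃]^2) / ([SO₂]^2 × [O₂])
  = ((4.06)^2) / ((0.6)^2·(1.34)) = 16.484/0.4824 = 34.17
Since Q = 34.17 > Kc = 8.99, the reaction proceeds reverse (toward reactants) to reach equilibrium.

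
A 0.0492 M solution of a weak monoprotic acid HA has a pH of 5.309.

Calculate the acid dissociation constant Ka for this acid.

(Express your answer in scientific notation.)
K_a = 4.90e-10

[H⁺] = 10^(−pH) = 10^(−5.309) = 4.909e-06 M. For HA ⇌ H⁺ + A⁻, Ka = x²/(C − x) = (4.909e-06)²/(0.0492 − 4.909e-06) = 4.90e-10.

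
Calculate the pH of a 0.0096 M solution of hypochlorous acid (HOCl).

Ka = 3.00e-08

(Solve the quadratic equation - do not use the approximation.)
pH = 4.77

x² + Ka×x - Ka×C = 0. Using quadratic formula: [H⁺] = 1.6956e-05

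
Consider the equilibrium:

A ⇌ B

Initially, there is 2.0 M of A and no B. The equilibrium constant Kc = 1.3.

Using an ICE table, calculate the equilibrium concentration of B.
[B] = 1.130 M

ICE: [A] = 2.0 − x, [B] = x.
Kc = x/(2.0 − x) = 1.3 ⇒ x = 1.3·2.0/(1 + 1.3) = 2.6/2.3 = 1.13.
[B] = x = 1.130 M.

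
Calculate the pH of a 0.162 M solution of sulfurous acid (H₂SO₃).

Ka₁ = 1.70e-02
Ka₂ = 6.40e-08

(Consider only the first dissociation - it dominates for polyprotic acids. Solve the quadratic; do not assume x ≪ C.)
pH = 1.35

x² + Ka₁·x − Ka₁·C = 0 with Ka₁ = 1.70e-02, C = 0.162.
x = (−Ka₁ + √(Ka₁² + 4·Ka₁·C))/2 = 4.4662e-02 M, so pH = 1.35.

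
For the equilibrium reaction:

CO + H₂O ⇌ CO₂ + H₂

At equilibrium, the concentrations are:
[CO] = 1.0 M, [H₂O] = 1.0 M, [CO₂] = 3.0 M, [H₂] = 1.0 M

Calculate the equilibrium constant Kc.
K_c = 3.0000

Kc = ([CO₂] × [H₂]) / ([CO] × [H₂O])
   = ((3.0)·(1.0)) / ((1.0)·(1.0))
   = 3 / 1 = 3.0000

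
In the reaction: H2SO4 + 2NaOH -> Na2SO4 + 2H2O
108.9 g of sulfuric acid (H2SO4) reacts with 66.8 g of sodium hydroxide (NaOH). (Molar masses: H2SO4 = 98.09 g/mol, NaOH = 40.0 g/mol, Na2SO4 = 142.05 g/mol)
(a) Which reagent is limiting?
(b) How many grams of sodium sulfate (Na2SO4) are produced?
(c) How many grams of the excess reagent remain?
(a) NaOH, (b) 118.6 g, (c) 26.99 g

Moles of H2SO4 = 108.9 g ÷ 98.09 g/mol = 1.1102 mol
Moles of NaOH = 66.8 g ÷ 40.0 g/mol = 1.67 mol
Moles ÷ coefficient: H2SO4: 1.1102/1 = 1.11, NaOH: 1.67/2 = 0.835
(a) NaOH has the smaller value, so NaOH is the limiting reagent.
(b) Moles of Na2SO4 = 1.67 mol NaOH × (1/2) = 0.835 mol; mass = 0.835 mol × 142.05 g/mol = 118.6 g
(c) H2SO4 consumed = 1.67 × (1/2) = 0.835 mol; remaining = 1.1102 − 0.835 = 0.275205 mol; mass = 0.275205 mol × 98.09 g/mol = 26.99 g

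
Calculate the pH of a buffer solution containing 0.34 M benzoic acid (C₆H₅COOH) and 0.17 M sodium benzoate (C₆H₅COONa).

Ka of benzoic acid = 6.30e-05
pH = 3.90

pKa = -log(6.30e-05) = 4.20. pH = pKa + log([A⁻]/[HA]) = 4.20 + log(0.17/0.34)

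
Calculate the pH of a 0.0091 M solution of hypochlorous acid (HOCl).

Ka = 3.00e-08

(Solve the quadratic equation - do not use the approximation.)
pH = 4.78

x² + Ka×x - Ka×C = 0. Using quadratic formula: [H⁺] = 1.6508e-05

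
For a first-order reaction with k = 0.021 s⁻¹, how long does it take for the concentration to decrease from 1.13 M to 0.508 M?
38.07 s

From ln[A] = ln[A]₀ - k·t: t = ln([A]₀/[A])/k = ln(1.13/0.508)/0.021 = ln(2.2244)/0.021 = 0.7995/0.021 = 38.07 s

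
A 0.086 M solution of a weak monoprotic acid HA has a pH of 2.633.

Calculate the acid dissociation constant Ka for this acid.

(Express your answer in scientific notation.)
K_a = 6.48e-05

[H⁺] = 10^(−pH) = 10^(−2.633) = 2.328e-03 M. For HA ⇌ H⁺ + A⁻, Ka = x²/(C − x) = (2.328e-03)²/(0.086 − 2.328e-03) = 6.48e-05.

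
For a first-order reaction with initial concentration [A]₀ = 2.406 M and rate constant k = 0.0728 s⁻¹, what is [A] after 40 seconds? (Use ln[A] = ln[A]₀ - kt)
0.1308 M

ln[A] = ln[A]₀ - k·t = ln(2.406) - (0.0728)·(40) = 0.8780 - 2.9120 = -2.0340
[A] = e^(-2.0340) = 0.1308 M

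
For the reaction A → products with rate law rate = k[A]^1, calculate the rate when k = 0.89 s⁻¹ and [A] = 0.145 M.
0.129 M/s

rate = k·[A]^1 = 0.89·(0.145)^1 = 0.89·0.145 = 0.129 M/s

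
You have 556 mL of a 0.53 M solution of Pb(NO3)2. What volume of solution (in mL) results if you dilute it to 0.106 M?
Using M₁V₁ = M₂V₂:
0.53 × 556 = 0.106 × V₂
V₂ = (0.53 × 556) / 0.106 = 2780 mL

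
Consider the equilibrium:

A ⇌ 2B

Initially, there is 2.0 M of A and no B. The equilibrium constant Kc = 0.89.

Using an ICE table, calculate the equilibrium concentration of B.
[B] = 1.130 M

ICE: [A] = 2.0 − x, [B] = 2x.
Kc = (2x)²/(2.0 − x) = 0.89 ⇒ 4x² + 0.89x − 1.78 = 0.
x = (−0.89 + √(0.89² + 4·4·1.78))/(2·4) = (−0.89 + √29.272)/8 = 0.56505.
[B] = 2x = 1.130 M.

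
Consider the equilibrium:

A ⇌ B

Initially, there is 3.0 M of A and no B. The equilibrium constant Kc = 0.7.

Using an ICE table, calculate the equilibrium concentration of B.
[B] = 1.235 M

ICE: [A] = 3.0 − x, [B] = x.
Kc = x/(3.0 − x) = 0.7 ⇒ x = 0.7·3.0/(1 + 0.7) = 2.1/1.7 = 1.235.
[B] = x = 1.235 M.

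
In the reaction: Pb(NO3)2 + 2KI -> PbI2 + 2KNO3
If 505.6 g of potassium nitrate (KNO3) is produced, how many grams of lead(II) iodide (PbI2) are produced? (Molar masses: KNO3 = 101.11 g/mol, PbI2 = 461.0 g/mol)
Moles of KNO3 = 505.6 g ÷ 101.11 g/mol = 5.00049 mol
Mole ratio: 1 mol PbI2 / 2 mol KNO3
Moles of PbI2 = 5.00049 × (1/2) = 2.50025 mol
Mass of PbI2 = 2.50025 mol × 461.0 g/mol = 1153 g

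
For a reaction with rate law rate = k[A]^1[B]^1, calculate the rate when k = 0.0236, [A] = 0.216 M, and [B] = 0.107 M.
0.0005454 M/s

rate = k·[A]^1·[B]^1 = 0.0236·(0.216)^1·(0.107)^1 = 0.0236·0.216·0.107 = 0.0005454 M/s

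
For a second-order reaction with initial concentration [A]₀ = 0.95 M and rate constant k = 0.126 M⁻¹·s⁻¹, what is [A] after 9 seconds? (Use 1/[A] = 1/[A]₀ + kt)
0.4573 M

1/[A] = 1/[A]₀ + k·t = 1/0.95 + (0.126)·(9) = 1.0526 + 1.1340 = 2.1866
[A] = 1/2.1866 = 0.4573 M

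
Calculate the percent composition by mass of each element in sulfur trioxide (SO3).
S: 40.05%, O: 59.95%

Molar mass of SO3 = 80.07 g/mol
% S = (1 × 32.07) / 80.07 × 100% = 32.07 / 80.07 × 100% = 40.05%
% O = (3 × 16.0) / 80.07 × 100% = 48 / 80.07 × 100% = 59.95%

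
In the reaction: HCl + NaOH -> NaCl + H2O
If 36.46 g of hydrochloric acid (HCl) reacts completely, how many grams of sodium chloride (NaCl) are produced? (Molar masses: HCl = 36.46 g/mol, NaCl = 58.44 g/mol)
Moles of HCl = 36.46 g ÷ 36.46 g/mol = 1 mol
Mole ratio: 1 mol NaCl / 1 mol HCl
Moles of NaCl = 1 × (1/1) = 1 mol
Mass of NaCl = 1 mol × 58.44 g/mol = 58.44 g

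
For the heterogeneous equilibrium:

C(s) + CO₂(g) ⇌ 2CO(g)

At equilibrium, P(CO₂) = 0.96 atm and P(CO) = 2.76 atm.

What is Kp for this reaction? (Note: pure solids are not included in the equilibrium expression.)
K_p = 7.935

Solid C is excluded.
Kp = P(CO)²/P(CO₂) = (2.76)²/0.96 = 7.618/0.96 = 7.935.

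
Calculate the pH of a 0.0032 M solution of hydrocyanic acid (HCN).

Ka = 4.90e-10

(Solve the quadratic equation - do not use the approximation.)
pH = 5.90

x² + Ka×x - Ka×C = 0. Using quadratic formula: [H⁺] = 1.2520e-06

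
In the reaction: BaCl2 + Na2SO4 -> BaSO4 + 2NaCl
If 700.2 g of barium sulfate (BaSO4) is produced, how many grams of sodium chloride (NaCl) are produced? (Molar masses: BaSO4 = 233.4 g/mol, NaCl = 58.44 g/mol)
Moles of BaSO4 = 700.2 g ÷ 233.4 g/mol = 3 mol
Mole ratio: 2 mol NaCl / 1 mol BaSO4
Moles of NaCl = 3 × (2/1) = 6 mol
Mass of NaCl = 6 mol × 58.44 g/mol = 350.6 g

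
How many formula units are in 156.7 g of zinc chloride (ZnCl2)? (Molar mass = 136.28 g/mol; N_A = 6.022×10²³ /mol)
Moles = 156.7 g ÷ 136.28 g/mol = 1.14984 mol
Formula units = 1.14984 mol × 6.022×10²³ /mol = 6.924e+23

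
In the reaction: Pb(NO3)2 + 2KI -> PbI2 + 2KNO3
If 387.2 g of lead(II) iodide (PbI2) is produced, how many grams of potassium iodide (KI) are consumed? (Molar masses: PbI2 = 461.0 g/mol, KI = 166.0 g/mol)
Moles of PbI2 = 387.2 g ÷ 461.0 g/mol = 0.839913 mol
Mole ratio: 2 mol KI / 1 mol PbI2
Moles of KI = 0.839913 × (2/1) = 1.67983 mol
Mass of KI = 1.67983 mol × 166.0 g/mol = 278.9 g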